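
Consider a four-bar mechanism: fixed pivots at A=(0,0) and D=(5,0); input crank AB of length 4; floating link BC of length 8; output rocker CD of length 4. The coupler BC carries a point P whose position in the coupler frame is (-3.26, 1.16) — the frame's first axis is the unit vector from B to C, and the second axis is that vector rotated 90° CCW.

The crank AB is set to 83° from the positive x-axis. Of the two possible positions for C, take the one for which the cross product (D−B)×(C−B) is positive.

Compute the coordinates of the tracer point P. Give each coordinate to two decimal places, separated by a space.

A=(0,0), D=(5.00,0)
B = A + 4.00·(cos83°, sin83°) = (0.4875, 3.9702)
|BD| = 6.0104
circle(B,8.00) ∩ circle(D,4.00): a=6.9983, h=3.8761
  candidates: C₊=(8.3020,2.2576) cross=23.297; C₋=(3.1813,-3.5626) cross=-23.297
  mode + wants cross > 0 → take C=(8.3020,2.2576) (cross=23.297)
ex = (C−B)/|BC| = (0.9768,-0.2141); ey = (0.2141,0.9768)
P = B + -3.26·ex + 1.16·ey = (-2.4486,5.8012)

-2.45 5.80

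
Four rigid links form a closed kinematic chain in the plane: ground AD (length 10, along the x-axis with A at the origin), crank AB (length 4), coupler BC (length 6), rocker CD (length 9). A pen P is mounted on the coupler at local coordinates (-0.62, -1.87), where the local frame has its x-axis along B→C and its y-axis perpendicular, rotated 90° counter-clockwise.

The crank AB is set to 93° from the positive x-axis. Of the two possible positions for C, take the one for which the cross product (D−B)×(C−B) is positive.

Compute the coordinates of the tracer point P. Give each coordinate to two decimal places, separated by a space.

A=(0,0), D=(10.00,0)
B = A + 4.00·(cos93°, sin93°) = (-0.2093, 3.9945)
|BD| = 10.9630
circle(B,6.00) ∩ circle(D,9.00): a=3.4291, h=4.9235
  candidates: C₊=(4.7780,7.3301) cross=53.976; C₋=(1.1901,-1.8400) cross=-53.976
  mode + wants cross > 0 → take C=(4.7780,7.3301) (cross=53.976)
ex = (C−B)/|BC| = (0.8312,0.5559); ey = (-0.5559,0.8312)
P = B + -0.62·ex + -1.87·ey = (0.3149,2.0954)

0.31 2.10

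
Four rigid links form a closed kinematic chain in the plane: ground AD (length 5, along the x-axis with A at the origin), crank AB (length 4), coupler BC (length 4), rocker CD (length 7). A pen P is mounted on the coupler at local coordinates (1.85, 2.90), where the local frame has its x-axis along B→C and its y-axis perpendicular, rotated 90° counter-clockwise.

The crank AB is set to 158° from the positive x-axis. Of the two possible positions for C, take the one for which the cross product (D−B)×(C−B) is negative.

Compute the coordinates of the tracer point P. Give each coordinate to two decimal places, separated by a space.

-0.27 1.34

A=(0,0), D=(5.00,0)
B = A + 4.00·(cos158°, sin158°) = (-3.7087, 1.4984)
|BD| = 8.8367
circle(B,4.00) ∩ circle(D,7.00): a=2.5511, h=3.0809
  candidates: C₊=(-0.6721,4.1021) cross=27.225; C₋=(-1.7170,-1.9704) cross=-27.225
  mode - wants cross < 0 → take C=(-1.7170,-1.9704) (cross=-27.225)
ex = (C−B)/|BC| = (0.4979,-0.8672); ey = (0.8672,0.4979)
P = B + 1.85·ex + 2.90·ey = (-0.2726,1.3381)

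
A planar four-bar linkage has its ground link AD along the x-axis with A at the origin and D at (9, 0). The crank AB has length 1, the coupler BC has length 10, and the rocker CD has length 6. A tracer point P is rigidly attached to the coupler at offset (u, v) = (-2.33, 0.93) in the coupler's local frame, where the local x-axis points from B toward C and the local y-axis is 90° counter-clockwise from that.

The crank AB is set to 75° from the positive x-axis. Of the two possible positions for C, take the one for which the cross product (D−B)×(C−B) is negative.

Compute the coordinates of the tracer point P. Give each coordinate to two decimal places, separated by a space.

A=(0,0), D=(9.00,0)
B = A + 1.00·(cos75°, sin75°) = (0.2588, 0.9659)
|BD| = 8.7944
circle(B,10.00) ∩ circle(D,6.00): a=8.0359, h=5.9519
  candidates: C₊=(8.8998,5.9992) cross=52.343; C₋=(7.5924,-5.8325) cross=-52.343
  mode - wants cross < 0 → take C=(7.5924,-5.8325) (cross=-52.343)
ex = (C−B)/|BC| = (0.7334,-0.6798); ey = (0.6798,0.7334)
P = B + -2.33·ex + 0.93·ey = (-0.8176,3.2320)

-0.82 3.23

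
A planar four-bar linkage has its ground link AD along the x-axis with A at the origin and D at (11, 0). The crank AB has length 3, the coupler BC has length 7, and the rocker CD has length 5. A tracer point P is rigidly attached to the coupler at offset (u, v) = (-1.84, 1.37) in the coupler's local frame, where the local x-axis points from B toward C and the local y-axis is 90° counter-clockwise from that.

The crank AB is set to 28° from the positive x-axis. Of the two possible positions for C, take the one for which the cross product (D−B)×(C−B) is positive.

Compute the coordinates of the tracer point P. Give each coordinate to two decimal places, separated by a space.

A=(0,0), D=(11.00,0)
B = A + 3.00·(cos28°, sin28°) = (2.6488, 1.4084)
|BD| = 8.4691
circle(B,7.00) ∩ circle(D,5.00): a=5.6515, h=4.1305
  candidates: C₊=(8.9085,4.5416) cross=34.982; C₋=(7.5347,-3.6044) cross=-34.982
  mode + wants cross > 0 → take C=(8.9085,4.5416) (cross=34.982)
ex = (C−B)/|BC| = (0.8942,0.4476); ey = (-0.4476,0.8942)
P = B + -1.84·ex + 1.37·ey = (0.3902,1.8100)

0.39 1.81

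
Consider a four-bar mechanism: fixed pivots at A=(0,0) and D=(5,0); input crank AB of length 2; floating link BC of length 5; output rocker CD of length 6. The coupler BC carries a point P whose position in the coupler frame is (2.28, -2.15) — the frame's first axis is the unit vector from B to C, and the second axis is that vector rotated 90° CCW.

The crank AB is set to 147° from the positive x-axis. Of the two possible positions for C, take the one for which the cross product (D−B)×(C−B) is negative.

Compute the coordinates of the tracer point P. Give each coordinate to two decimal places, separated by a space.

-2.83 -1.82

A=(0,0), D=(5.00,0)
B = A + 2.00·(cos147°, sin147°) = (-1.6773, 1.0893)
|BD| = 6.7656
circle(B,5.00) ∩ circle(D,6.00): a=2.5699, h=4.2890
  candidates: C₊=(1.5495,4.9086) cross=29.018; C₋=(0.1685,-3.5576) cross=-29.018
  mode - wants cross < 0 → take C=(0.1685,-3.5576) (cross=-29.018)
ex = (C−B)/|BC| = (0.3692,-0.9294); ey = (0.9294,0.3692)
P = B + 2.28·ex + -2.15·ey = (-2.8338,-1.8234)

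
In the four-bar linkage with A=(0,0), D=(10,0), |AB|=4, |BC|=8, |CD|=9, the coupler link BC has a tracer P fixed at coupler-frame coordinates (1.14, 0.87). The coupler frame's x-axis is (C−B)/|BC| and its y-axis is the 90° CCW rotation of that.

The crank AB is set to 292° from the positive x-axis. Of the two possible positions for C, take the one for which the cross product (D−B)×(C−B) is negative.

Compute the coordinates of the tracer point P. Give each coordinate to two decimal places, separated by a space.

A=(0,0), D=(10.00,0)
B = A + 4.00·(cos292°, sin292°) = (1.4984, -3.7087)
|BD| = 9.2753
circle(B,8.00) ∩ circle(D,9.00): a=3.7212, h=7.0818
  candidates: C₊=(2.0776,4.2703) cross=65.686; C₋=(7.7409,-8.7119) cross=-65.686
  mode - wants cross < 0 → take C=(7.7409,-8.7119) (cross=-65.686)
ex = (C−B)/|BC| = (0.7803,-0.6254); ey = (0.6254,0.7803)
P = B + 1.14·ex + 0.87·ey = (2.9321,-3.7428)

2.93 -3.74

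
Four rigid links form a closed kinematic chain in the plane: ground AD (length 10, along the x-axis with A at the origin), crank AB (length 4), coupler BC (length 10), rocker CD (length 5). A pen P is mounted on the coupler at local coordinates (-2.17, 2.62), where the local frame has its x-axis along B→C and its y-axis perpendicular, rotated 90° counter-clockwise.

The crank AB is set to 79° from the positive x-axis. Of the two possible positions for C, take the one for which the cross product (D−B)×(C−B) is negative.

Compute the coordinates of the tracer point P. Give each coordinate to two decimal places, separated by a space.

1.49 7.25

A=(0,0), D=(10.00,0)
B = A + 4.00·(cos79°, sin79°) = (0.7632, 3.9265)
|BD| = 10.0367
circle(B,10.00) ∩ circle(D,5.00): a=8.7546, h=4.8328
  candidates: C₊=(10.7108,4.9492) cross=48.506; C₋=(6.9294,-3.9461) cross=-48.506
  mode - wants cross < 0 → take C=(6.9294,-3.9461) (cross=-48.506)
ex = (C−B)/|BC| = (0.6166,-0.7873); ey = (0.7873,0.6166)
P = B + -2.17·ex + 2.62·ey = (1.4878,7.2504)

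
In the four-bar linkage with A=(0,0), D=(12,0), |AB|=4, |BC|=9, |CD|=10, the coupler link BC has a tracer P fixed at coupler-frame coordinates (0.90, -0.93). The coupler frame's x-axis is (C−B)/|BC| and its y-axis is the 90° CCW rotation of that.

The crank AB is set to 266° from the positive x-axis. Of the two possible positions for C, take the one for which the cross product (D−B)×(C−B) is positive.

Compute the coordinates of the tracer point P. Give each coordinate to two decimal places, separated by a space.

A=(0,0), D=(12.00,0)
B = A + 4.00·(cos266°, sin266°) = (-0.2790, -3.9903)
|BD| = 12.9111
circle(B,9.00) ∩ circle(D,10.00): a=5.7198, h=6.9487
  candidates: C₊=(3.0132,4.3860) cross=89.715; C₋=(7.3082,-8.8311) cross=-89.715
  mode + wants cross > 0 → take C=(3.0132,4.3860) (cross=89.715)
ex = (C−B)/|BC| = (0.3658,0.9307); ey = (-0.9307,0.3658)
P = B + 0.90·ex + -0.93·ey = (0.9157,-3.4928)

0.92 -3.49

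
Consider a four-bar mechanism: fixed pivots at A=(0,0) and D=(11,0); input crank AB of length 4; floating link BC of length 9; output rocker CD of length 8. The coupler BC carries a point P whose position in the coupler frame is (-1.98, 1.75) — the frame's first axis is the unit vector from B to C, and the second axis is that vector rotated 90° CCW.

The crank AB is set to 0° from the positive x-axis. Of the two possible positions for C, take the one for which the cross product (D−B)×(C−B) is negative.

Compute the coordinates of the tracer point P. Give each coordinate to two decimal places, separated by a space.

A=(0,0), D=(11.00,0)
B = A + 4.00·(cos0°, sin0°) = (4.0000, 0.0000)
|BD| = 7.0000
circle(B,9.00) ∩ circle(D,8.00): a=4.7143, h=7.6665
  candidates: C₊=(8.7143,7.6665) cross=53.666; C₋=(8.7143,-7.6665) cross=-53.666
  mode - wants cross < 0 → take C=(8.7143,-7.6665) (cross=-53.666)
ex = (C−B)/|BC| = (0.5238,-0.8518); ey = (0.8518,0.5238)
P = B + -1.98·ex + 1.75·ey = (4.4536,2.6033)

4.45 2.60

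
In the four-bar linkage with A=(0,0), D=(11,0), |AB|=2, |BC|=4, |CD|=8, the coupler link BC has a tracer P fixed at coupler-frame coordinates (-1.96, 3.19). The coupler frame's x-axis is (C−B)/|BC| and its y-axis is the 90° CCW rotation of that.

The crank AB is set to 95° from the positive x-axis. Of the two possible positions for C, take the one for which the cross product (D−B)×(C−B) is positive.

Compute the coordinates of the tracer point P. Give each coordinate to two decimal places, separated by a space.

-2.98 4.47

A=(0,0), D=(11.00,0)
B = A + 2.00·(cos95°, sin95°) = (-0.1743, 1.9924)
|BD| = 11.3505
circle(B,4.00) ∩ circle(D,8.00): a=3.5608, h=1.8222
  candidates: C₊=(3.6511,3.1613) cross=20.683; C₋=(3.0114,-0.4266) cross=-20.683
  mode + wants cross > 0 → take C=(3.6511,3.1613) (cross=20.683)
ex = (C−B)/|BC| = (0.9564,0.2922); ey = (-0.2922,0.9564)
P = B + -1.96·ex + 3.19·ey = (-2.9809,4.4704)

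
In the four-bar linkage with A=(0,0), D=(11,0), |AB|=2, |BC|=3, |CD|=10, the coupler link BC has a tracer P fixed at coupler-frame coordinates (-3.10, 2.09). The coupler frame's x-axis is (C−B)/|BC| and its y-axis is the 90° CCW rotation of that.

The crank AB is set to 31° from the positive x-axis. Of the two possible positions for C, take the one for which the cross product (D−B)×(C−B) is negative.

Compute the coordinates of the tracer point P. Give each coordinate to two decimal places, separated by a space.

A=(0,0), D=(11.00,0)
B = A + 2.00·(cos31°, sin31°) = (1.7143, 1.0301)
|BD| = 9.3426
circle(B,3.00) ∩ circle(D,10.00): a=-0.1988, h=2.9934
  candidates: C₊=(1.8467,4.0272) cross=27.966; C₋=(1.1867,-1.9232) cross=-27.966
  mode - wants cross < 0 → take C=(1.1867,-1.9232) (cross=-27.966)
ex = (C−B)/|BC| = (-0.1759,-0.9844); ey = (0.9844,-0.1759)
P = B + -3.10·ex + 2.09·ey = (4.3170,3.7141)

4.32 3.71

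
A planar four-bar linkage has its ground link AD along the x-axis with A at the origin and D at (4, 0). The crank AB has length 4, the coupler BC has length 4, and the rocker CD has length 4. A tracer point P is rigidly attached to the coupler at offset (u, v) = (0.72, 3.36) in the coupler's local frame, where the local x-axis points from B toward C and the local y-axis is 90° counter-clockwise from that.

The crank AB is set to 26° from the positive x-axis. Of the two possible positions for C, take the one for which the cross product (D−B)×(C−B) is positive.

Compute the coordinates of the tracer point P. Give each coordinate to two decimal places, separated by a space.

A=(0,0), D=(4.00,0)
B = A + 4.00·(cos26°, sin26°) = (3.5952, 1.7535)
|BD| = 1.7996
circle(B,4.00) ∩ circle(D,4.00): a=0.8998, h=3.8975
  candidates: C₊=(7.5952,1.7535) cross=7.014; C₋=(0.0000,0.0000) cross=-7.014
  mode + wants cross > 0 → take C=(7.5952,1.7535) (cross=7.014)
ex = (C−B)/|BC| = (1.0000,-0.0000); ey = (0.0000,1.0000)
P = B + 0.72·ex + 3.36·ey = (4.3152,5.1135)

4.32 5.11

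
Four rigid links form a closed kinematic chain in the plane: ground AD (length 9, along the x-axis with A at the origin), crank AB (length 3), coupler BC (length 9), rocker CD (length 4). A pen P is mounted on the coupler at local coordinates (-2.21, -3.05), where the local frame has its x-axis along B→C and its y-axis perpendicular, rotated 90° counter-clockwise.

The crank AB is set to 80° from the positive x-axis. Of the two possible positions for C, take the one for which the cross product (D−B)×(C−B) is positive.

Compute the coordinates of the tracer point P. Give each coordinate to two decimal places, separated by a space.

-1.33 -0.33

A=(0,0), D=(9.00,0)
B = A + 3.00·(cos80°, sin80°) = (0.5209, 2.9544)
|BD| = 8.9790
circle(B,9.00) ∩ circle(D,4.00): a=8.1091, h=3.9042
  candidates: C₊=(9.4631,3.9731) cross=35.056; C₋=(6.8938,-3.4006) cross=-35.056
  mode + wants cross > 0 → take C=(9.4631,3.9731) (cross=35.056)
ex = (C−B)/|BC| = (0.9936,0.1132); ey = (-0.1132,0.9936)
P = B + -2.21·ex + -3.05·ey = (-1.3296,-0.3261)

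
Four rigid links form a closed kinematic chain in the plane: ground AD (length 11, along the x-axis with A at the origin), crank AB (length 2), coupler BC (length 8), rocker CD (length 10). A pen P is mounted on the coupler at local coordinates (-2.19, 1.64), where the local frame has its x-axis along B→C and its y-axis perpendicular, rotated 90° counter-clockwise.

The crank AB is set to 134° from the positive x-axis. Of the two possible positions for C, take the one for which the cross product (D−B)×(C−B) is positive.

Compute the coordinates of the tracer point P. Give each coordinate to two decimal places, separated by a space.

A=(0,0), D=(11.00,0)
B = A + 2.00·(cos134°, sin134°) = (-1.3893, 1.4387)
|BD| = 12.4726
circle(B,8.00) ∩ circle(D,10.00): a=4.7931, h=6.4052
  candidates: C₊=(4.1106,7.2482) cross=79.889; C₋=(2.6330,-5.4766) cross=-79.889
  mode + wants cross > 0 → take C=(4.1106,7.2482) (cross=79.889)
ex = (C−B)/|BC| = (0.6875,0.7262); ey = (-0.7262,0.6875)
P = B + -2.19·ex + 1.64·ey = (-4.0859,0.9758)

-4.09 0.98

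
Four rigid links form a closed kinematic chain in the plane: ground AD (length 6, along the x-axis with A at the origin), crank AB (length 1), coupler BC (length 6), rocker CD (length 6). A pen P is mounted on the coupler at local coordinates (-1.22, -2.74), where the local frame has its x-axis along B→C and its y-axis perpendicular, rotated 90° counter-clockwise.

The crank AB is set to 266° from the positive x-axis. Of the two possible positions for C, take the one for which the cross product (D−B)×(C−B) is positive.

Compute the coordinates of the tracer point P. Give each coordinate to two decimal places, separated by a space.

A=(0,0), D=(6.00,0)
B = A + 1.00·(cos266°, sin266°) = (-0.0698, -0.9976)
|BD| = 6.1512
circle(B,6.00) ∩ circle(D,6.00): a=3.0756, h=5.1518
  candidates: C₊=(2.1296,4.5848) cross=31.689; C₋=(3.8006,-5.5824) cross=-31.689
  mode + wants cross > 0 → take C=(2.1296,4.5848) (cross=31.689)
ex = (C−B)/|BC| = (0.3666,0.9304); ey = (-0.9304,0.3666)
P = B + -1.22·ex + -2.74·ey = (2.0323,-3.1370)

2.03 -3.14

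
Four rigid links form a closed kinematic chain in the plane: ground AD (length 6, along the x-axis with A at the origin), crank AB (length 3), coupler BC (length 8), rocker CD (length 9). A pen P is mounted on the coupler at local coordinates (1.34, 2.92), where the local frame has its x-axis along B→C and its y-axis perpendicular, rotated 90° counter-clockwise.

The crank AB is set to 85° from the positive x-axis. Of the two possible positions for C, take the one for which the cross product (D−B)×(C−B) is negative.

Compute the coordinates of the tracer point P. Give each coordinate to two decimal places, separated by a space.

2.78 1.00

A=(0,0), D=(6.00,0)
B = A + 3.00·(cos85°, sin85°) = (0.2615, 2.9886)
|BD| = 6.4701
circle(B,8.00) ∩ circle(D,9.00): a=1.9213, h=7.7659
  candidates: C₊=(5.5526,8.9889) cross=50.246; C₋=(-1.6215,-4.7866) cross=-50.246
  mode - wants cross < 0 → take C=(-1.6215,-4.7866) (cross=-50.246)
ex = (C−B)/|BC| = (-0.2354,-0.9719); ey = (0.9719,-0.2354)
P = B + 1.34·ex + 2.92·ey = (2.7840,0.9989)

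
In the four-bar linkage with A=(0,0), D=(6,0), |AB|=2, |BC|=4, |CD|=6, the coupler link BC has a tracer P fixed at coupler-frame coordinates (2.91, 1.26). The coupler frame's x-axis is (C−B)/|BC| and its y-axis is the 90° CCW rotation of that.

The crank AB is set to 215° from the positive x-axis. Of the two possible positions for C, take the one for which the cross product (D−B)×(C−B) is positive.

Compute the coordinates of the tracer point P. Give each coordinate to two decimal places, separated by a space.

-1.20 1.99

A=(0,0), D=(6.00,0)
B = A + 2.00·(cos215°, sin215°) = (-1.6383, -1.1472)
|BD| = 7.7240
circle(B,4.00) ∩ circle(D,6.00): a=2.5673, h=3.0674
  candidates: C₊=(0.4450,2.2675) cross=23.692; C₋=(1.3561,-3.7992) cross=-23.692
  mode + wants cross > 0 → take C=(0.4450,2.2675) (cross=23.692)
ex = (C−B)/|BC| = (0.5208,0.8537); ey = (-0.8537,0.5208)
P = B + 2.91·ex + 1.26·ey = (-1.1983,1.9933)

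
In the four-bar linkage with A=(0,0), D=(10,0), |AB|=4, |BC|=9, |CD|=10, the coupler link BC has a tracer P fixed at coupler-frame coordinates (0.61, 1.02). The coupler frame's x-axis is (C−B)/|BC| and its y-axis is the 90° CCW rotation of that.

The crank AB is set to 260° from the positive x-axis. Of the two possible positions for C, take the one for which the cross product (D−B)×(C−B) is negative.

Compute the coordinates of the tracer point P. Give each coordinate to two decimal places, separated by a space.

A=(0,0), D=(10.00,0)
B = A + 4.00·(cos260°, sin260°) = (-0.6946, -3.9392)
|BD| = 11.3970
circle(B,9.00) ∩ circle(D,10.00): a=4.8650, h=7.5718
  candidates: C₊=(1.2534,4.8474) cross=86.296; C₋=(6.4876,-9.3629) cross=-86.296
  mode - wants cross < 0 → take C=(6.4876,-9.3629) (cross=-86.296)
ex = (C−B)/|BC| = (0.7980,-0.6026); ey = (0.6026,0.7980)
P = B + 0.61·ex + 1.02·ey = (0.4069,-3.4928)

0.41 -3.49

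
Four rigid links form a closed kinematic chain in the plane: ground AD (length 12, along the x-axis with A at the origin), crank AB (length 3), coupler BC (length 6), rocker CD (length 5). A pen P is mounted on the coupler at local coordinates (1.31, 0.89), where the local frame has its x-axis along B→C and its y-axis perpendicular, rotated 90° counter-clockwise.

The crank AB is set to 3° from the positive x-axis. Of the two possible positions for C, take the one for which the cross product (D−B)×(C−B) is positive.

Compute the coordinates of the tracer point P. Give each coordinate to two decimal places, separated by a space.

3.67 1.59

A=(0,0), D=(12.00,0)
B = A + 3.00·(cos3°, sin3°) = (2.9959, 0.1570)
|BD| = 9.0055
circle(B,6.00) ∩ circle(D,5.00): a=5.1135, h=3.1388
  candidates: C₊=(8.1633,3.2062) cross=28.267; C₋=(8.0539,-3.0705) cross=-28.267
  mode + wants cross > 0 → take C=(8.1633,3.2062) (cross=28.267)
ex = (C−B)/|BC| = (0.8612,0.5082); ey = (-0.5082,0.8612)
P = B + 1.31·ex + 0.89·ey = (3.6718,1.5893)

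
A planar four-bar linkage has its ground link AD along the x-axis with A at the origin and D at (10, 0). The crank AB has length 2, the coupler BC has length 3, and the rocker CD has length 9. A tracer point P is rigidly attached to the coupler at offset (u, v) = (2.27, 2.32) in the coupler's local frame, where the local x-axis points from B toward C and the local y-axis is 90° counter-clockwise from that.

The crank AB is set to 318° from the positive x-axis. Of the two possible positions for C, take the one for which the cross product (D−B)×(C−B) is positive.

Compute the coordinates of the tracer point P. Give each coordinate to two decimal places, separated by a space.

-1.07 0.66

A=(0,0), D=(10.00,0)
B = A + 2.00·(cos318°, sin318°) = (1.4863, -1.3383)
|BD| = 8.6182
circle(B,3.00) ∩ circle(D,9.00): a=0.1319, h=2.9971
  candidates: C₊=(1.1512,1.6430) cross=25.830; C₋=(2.0820,-4.2785) cross=-25.830
  mode + wants cross > 0 → take C=(1.1512,1.6430) (cross=25.830)
ex = (C−B)/|BC| = (-0.1117,0.9937); ey = (-0.9937,-0.1117)
P = B + 2.27·ex + 2.32·ey = (-1.0727,0.6584)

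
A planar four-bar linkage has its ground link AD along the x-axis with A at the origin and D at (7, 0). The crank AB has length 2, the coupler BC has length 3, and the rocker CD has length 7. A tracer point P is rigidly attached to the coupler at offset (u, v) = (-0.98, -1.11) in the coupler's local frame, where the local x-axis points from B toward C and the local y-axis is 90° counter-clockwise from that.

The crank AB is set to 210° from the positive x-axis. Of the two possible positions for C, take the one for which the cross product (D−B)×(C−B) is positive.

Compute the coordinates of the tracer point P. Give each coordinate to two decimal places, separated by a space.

A=(0,0), D=(7.00,0)
B = A + 2.00·(cos210°, sin210°) = (-1.7321, -1.0000)
|BD| = 8.7891
circle(B,3.00) ∩ circle(D,7.00): a=2.1190, h=2.1236
  candidates: C₊=(0.1316,1.3509) cross=18.665; C₋=(0.6148,-2.8687) cross=-18.665
  mode + wants cross > 0 → take C=(0.1316,1.3509) (cross=18.665)
ex = (C−B)/|BC| = (0.6212,0.7836); ey = (-0.7836,0.6212)
P = B + -0.98·ex + -1.11·ey = (-1.4710,-2.4575)

-1.47 -2.46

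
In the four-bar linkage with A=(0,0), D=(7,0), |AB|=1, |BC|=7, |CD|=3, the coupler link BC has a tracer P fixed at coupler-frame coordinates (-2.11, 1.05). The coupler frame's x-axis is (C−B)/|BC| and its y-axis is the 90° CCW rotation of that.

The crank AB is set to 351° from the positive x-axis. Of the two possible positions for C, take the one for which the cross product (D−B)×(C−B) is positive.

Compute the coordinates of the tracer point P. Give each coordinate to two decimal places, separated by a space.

-1.37 -0.17

A=(0,0), D=(7.00,0)
B = A + 1.00·(cos351°, sin351°) = (0.9877, -0.1564)
|BD| = 6.0143
circle(B,7.00) ∩ circle(D,3.00): a=6.3326, h=2.9831
  candidates: C₊=(7.2405,2.9903) cross=17.941; C₋=(7.3957,-2.9738) cross=-17.941
  mode + wants cross > 0 → take C=(7.2405,2.9903) (cross=17.941)
ex = (C−B)/|BC| = (0.8933,0.4495); ey = (-0.4495,0.8933)
P = B + -2.11·ex + 1.05·ey = (-1.3691,-0.1670)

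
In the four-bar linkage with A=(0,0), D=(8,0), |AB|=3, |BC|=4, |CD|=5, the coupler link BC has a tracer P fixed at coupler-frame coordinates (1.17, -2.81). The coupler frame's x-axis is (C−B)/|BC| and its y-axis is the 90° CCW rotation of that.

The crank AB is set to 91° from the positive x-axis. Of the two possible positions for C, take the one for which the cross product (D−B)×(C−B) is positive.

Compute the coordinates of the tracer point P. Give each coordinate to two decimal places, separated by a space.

A=(0,0), D=(8.00,0)
B = A + 3.00·(cos91°, sin91°) = (-0.0524, 2.9995)
|BD| = 8.5929
circle(B,4.00) ∩ circle(D,5.00): a=3.7728, h=1.3290
  candidates: C₊=(3.9470,2.9280) cross=11.420; C₋=(3.0191,0.4371) cross=-11.420
  mode + wants cross > 0 → take C=(3.9470,2.9280) (cross=11.420)
ex = (C−B)/|BC| = (0.9998,-0.0179); ey = (0.0179,0.9998)
P = B + 1.17·ex + -2.81·ey = (1.0672,0.1691)

1.07 0.17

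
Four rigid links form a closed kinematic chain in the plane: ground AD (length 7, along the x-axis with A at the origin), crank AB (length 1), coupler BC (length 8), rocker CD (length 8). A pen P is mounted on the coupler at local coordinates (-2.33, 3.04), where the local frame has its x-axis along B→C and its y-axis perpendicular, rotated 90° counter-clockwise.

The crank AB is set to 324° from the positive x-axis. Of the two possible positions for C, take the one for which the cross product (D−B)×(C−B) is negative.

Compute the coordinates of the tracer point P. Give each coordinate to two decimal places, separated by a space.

A=(0,0), D=(7.00,0)
B = A + 1.00·(cos324°, sin324°) = (0.8090, -0.5878)
|BD| = 6.2188
circle(B,8.00) ∩ circle(D,8.00): a=3.1094, h=7.3710
  candidates: C₊=(3.2078,7.0441) cross=45.839; C₋=(4.6012,-7.6319) cross=-45.839
  mode - wants cross < 0 → take C=(4.6012,-7.6319) (cross=-45.839)
ex = (C−B)/|BC| = (0.4740,-0.8805); ey = (0.8805,0.4740)
P = B + -2.33·ex + 3.04·ey = (2.3813,2.9048)

2.38 2.90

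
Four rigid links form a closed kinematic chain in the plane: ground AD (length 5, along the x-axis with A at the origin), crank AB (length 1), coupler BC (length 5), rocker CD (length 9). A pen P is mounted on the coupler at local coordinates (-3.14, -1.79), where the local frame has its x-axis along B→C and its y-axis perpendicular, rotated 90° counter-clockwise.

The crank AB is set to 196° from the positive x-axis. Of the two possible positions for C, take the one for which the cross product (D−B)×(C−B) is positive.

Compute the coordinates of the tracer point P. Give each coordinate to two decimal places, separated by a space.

A=(0,0), D=(5.00,0)
B = A + 1.00·(cos196°, sin196°) = (-0.9613, -0.2756)
|BD| = 5.9676
circle(B,5.00) ∩ circle(D,9.00): a=-1.7082, h=4.6992
  candidates: C₊=(-2.8847,4.3396) cross=28.043; C₋=(-2.4506,-5.0487) cross=-28.043
  mode + wants cross > 0 → take C=(-2.8847,4.3396) (cross=28.043)
ex = (C−B)/|BC| = (-0.3847,0.9231); ey = (-0.9231,-0.3847)
P = B + -3.14·ex + -1.79·ey = (1.8989,-2.4854)

1.90 -2.49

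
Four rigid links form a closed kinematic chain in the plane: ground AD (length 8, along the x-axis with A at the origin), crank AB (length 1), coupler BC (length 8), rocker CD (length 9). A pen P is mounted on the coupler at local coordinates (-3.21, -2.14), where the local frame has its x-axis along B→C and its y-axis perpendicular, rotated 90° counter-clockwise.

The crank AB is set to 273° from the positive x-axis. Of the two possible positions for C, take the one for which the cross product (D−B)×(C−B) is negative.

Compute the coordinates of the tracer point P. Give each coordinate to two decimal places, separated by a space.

-3.37 0.79

A=(0,0), D=(8.00,0)
B = A + 1.00·(cos273°, sin273°) = (0.0523, -0.9986)
|BD| = 8.0102
circle(B,8.00) ∩ circle(D,9.00): a=2.9439, h=7.4386
  candidates: C₊=(2.0459,6.7490) cross=59.585; C₋=(3.9007,-8.0122) cross=-59.585
  mode - wants cross < 0 → take C=(3.9007,-8.0122) (cross=-59.585)
ex = (C−B)/|BC| = (0.4810,-0.8767); ey = (0.8767,0.4810)
P = B + -3.21·ex + -2.14·ey = (-3.3679,0.7861)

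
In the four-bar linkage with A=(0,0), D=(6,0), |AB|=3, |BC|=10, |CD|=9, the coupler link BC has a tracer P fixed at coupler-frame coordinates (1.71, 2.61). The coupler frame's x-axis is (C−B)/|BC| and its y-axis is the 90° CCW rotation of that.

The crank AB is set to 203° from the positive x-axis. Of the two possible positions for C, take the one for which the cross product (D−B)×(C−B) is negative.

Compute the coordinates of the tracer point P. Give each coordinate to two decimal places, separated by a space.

0.33 -0.75

A=(0,0), D=(6.00,0)
B = A + 3.00·(cos203°, sin203°) = (-2.7615, -1.1722)
|BD| = 8.8396
circle(B,10.00) ∩ circle(D,9.00): a=5.4945, h=8.3553
  candidates: C₊=(1.5765,7.8379) cross=73.857; C₋=(3.7924,-8.7251) cross=-73.857
  mode - wants cross < 0 → take C=(3.7924,-8.7251) (cross=-73.857)
ex = (C−B)/|BC| = (0.6554,-0.7553); ey = (0.7553,0.6554)
P = B + 1.71·ex + 2.61·ey = (0.3305,-0.7532)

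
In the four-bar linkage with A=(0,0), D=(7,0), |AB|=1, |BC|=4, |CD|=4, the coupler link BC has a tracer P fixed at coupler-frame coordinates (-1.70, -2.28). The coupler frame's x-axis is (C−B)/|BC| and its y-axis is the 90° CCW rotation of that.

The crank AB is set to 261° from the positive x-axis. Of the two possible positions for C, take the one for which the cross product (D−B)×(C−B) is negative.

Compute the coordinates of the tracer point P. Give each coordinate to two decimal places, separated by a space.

-2.47 -2.65

A=(0,0), D=(7.00,0)
B = A + 1.00·(cos261°, sin261°) = (-0.1564, -0.9877)
|BD| = 7.2243
circle(B,4.00) ∩ circle(D,4.00): a=3.6121, h=1.7183
  candidates: C₊=(3.1869,1.2083) cross=12.413; C₋=(3.6567,-2.1960) cross=-12.413
  mode - wants cross < 0 → take C=(3.6567,-2.1960) (cross=-12.413)
ex = (C−B)/|BC| = (0.9533,-0.3021); ey = (0.3021,0.9533)
P = B + -1.70·ex + -2.28·ey = (-2.4657,-2.6476)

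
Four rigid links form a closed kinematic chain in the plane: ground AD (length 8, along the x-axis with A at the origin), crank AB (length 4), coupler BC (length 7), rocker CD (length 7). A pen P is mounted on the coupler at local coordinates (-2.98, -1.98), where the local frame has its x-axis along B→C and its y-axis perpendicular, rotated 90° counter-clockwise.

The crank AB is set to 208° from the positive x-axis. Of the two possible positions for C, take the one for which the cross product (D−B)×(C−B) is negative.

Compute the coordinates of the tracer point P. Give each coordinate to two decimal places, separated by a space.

-7.06 -2.46

A=(0,0), D=(8.00,0)
B = A + 4.00·(cos208°, sin208°) = (-3.5318, -1.8779)
|BD| = 11.6837
circle(B,7.00) ∩ circle(D,7.00): a=5.8418, h=3.8565
  candidates: C₊=(1.6143,2.8674) cross=45.059; C₋=(2.8540,-4.7453) cross=-45.059
  mode - wants cross < 0 → take C=(2.8540,-4.7453) (cross=-45.059)
ex = (C−B)/|BC| = (0.9122,-0.4096); ey = (0.4096,0.9122)
P = B + -2.98·ex + -1.98·ey = (-7.0614,-2.4634)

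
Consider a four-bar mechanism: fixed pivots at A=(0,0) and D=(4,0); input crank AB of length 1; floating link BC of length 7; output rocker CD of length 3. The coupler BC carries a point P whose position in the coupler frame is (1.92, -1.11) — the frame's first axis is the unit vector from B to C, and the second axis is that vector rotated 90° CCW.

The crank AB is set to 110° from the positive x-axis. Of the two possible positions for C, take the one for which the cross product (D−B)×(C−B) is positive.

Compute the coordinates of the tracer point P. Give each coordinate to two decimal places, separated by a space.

1.65 -0.04

A=(0,0), D=(4.00,0)
B = A + 1.00·(cos110°, sin110°) = (-0.3420, 0.9397)
|BD| = 4.4425
circle(B,7.00) ∩ circle(D,3.00): a=6.7232, h=1.9490
  candidates: C₊=(6.6413,1.4225) cross=8.659; C₋=(5.8168,-2.3873) cross=-8.659
  mode + wants cross > 0 → take C=(6.6413,1.4225) (cross=8.659)
ex = (C−B)/|BC| = (0.9976,0.0690); ey = (-0.0690,0.9976)
P = B + 1.92·ex + -1.11·ey = (1.6500,-0.0352)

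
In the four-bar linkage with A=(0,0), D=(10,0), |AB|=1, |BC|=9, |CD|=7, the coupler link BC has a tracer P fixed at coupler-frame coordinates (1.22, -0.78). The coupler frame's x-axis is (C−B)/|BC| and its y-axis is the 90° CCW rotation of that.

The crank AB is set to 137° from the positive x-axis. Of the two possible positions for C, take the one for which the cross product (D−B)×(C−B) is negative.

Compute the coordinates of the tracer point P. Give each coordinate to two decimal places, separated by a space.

A=(0,0), D=(10.00,0)
B = A + 1.00·(cos137°, sin137°) = (-0.7314, 0.6820)
|BD| = 10.7530
circle(B,9.00) ∩ circle(D,7.00): a=6.8645, h=5.8206
  candidates: C₊=(6.4884,6.0555) cross=62.589; C₋=(5.7501,-5.5622) cross=-62.589
  mode - wants cross < 0 → take C=(5.7501,-5.5622) (cross=-62.589)
ex = (C−B)/|BC| = (0.7202,-0.6938); ey = (0.6938,0.7202)
P = B + 1.22·ex + -0.78·ey = (-0.3939,-0.7262)

-0.39 -0.73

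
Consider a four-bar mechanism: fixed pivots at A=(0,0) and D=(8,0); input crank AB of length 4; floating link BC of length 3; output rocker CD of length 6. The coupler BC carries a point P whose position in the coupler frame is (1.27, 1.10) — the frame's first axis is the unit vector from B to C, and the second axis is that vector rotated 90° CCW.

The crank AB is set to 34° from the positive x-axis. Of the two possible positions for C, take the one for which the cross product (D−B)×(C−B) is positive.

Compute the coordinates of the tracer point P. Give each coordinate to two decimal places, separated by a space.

A=(0,0), D=(8.00,0)
B = A + 4.00·(cos34°, sin34°) = (3.3162, 2.2368)
|BD| = 5.1905
circle(B,3.00) ∩ circle(D,6.00): a=-0.0056, h=3.0000
  candidates: C₊=(4.6039,4.9463) cross=15.572; C₋=(2.0183,-0.4680) cross=-15.572
  mode + wants cross > 0 → take C=(4.6039,4.9463) (cross=15.572)
ex = (C−B)/|BC| = (0.4292,0.9032); ey = (-0.9032,0.4292)
P = B + 1.27·ex + 1.10·ey = (2.8678,3.8560)

2.87 3.86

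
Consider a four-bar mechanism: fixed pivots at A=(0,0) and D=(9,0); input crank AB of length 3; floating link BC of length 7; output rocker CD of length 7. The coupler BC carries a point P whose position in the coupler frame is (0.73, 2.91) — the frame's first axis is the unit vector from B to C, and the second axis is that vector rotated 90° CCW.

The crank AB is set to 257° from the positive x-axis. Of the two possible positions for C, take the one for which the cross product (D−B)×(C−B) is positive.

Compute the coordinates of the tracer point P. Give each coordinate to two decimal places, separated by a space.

A=(0,0), D=(9.00,0)
B = A + 3.00·(cos257°, sin257°) = (-0.6749, -2.9231)
|BD| = 10.1068
circle(B,7.00) ∩ circle(D,7.00): a=5.0534, h=4.8439
  candidates: C₊=(2.7616,3.1753) cross=48.956; C₋=(5.5635,-6.0984) cross=-48.956
  mode + wants cross > 0 → take C=(2.7616,3.1753) (cross=48.956)
ex = (C−B)/|BC| = (0.4909,0.8712); ey = (-0.8712,0.4909)
P = B + 0.73·ex + 2.91·ey = (-2.8517,-0.8585)

-2.85 -0.86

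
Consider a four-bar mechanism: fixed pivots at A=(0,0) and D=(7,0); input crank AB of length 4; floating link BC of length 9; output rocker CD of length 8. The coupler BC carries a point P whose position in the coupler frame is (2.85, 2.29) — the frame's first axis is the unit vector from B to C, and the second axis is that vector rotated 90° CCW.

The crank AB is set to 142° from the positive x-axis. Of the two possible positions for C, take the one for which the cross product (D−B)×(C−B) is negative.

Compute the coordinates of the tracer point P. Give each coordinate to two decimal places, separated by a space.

A=(0,0), D=(7.00,0)
B = A + 4.00·(cos142°, sin142°) = (-3.1520, 2.4626)
|BD| = 10.4465
circle(B,9.00) ∩ circle(D,8.00): a=6.0369, h=6.6750
  candidates: C₊=(4.2883,7.5264) cross=69.730; C₋=(1.1412,-5.4474) cross=-69.730
  mode - wants cross < 0 → take C=(1.1412,-5.4474) (cross=-69.730)
ex = (C−B)/|BC| = (0.4770,-0.8789); ey = (0.8789,0.4770)
P = B + 2.85·ex + 2.29·ey = (0.2201,1.0502)

0.22 1.05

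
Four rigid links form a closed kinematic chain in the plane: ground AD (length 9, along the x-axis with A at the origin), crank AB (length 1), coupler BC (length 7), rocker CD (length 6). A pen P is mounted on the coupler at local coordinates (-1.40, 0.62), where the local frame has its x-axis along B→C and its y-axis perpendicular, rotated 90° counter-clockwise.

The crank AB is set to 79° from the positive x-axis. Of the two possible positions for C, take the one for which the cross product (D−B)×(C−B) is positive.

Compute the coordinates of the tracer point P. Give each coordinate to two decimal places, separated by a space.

-1.31 0.66

A=(0,0), D=(9.00,0)
B = A + 1.00·(cos79°, sin79°) = (0.1908, 0.9816)
|BD| = 8.8637
circle(B,7.00) ∩ circle(D,6.00): a=5.1652, h=4.7245
  candidates: C₊=(5.8474,5.1050) cross=41.877; C₋=(4.8010,-4.2858) cross=-41.877
  mode + wants cross > 0 → take C=(5.8474,5.1050) (cross=41.877)
ex = (C−B)/|BC| = (0.8081,0.5891); ey = (-0.5891,0.8081)
P = B + -1.40·ex + 0.62·ey = (-1.3057,0.6580)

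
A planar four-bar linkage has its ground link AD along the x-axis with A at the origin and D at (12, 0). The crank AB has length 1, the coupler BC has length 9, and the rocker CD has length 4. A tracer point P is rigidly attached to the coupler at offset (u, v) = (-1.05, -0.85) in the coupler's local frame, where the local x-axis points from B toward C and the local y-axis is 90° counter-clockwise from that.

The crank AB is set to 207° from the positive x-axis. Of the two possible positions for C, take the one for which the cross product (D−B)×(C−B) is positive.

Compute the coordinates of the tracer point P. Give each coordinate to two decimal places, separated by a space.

-1.83 -1.42

A=(0,0), D=(12.00,0)
B = A + 1.00·(cos207°, sin207°) = (-0.8910, -0.4540)
|BD| = 12.8990
circle(B,9.00) ∩ circle(D,4.00): a=8.9691, h=0.7455
  candidates: C₊=(8.0463,0.6067) cross=9.616; C₋=(8.0987,-0.8833) cross=-9.616
  mode + wants cross > 0 → take C=(8.0463,0.6067) (cross=9.616)
ex = (C−B)/|BC| = (0.9930,0.1179); ey = (-0.1179,0.9930)
P = B + -1.05·ex + -0.85·ey = (-1.8335,-1.4218)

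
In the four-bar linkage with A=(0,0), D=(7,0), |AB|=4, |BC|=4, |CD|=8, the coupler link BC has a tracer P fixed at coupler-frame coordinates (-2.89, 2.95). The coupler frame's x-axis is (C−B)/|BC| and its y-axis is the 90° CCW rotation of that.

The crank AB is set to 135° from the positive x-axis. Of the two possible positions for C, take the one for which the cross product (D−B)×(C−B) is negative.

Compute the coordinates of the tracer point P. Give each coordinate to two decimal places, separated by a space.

-1.56 6.76

A=(0,0), D=(7.00,0)
B = A + 4.00·(cos135°, sin135°) = (-2.8284, 2.8284)
|BD| = 10.2273
circle(B,4.00) ∩ circle(D,8.00): a=2.7670, h=2.8885
  candidates: C₊=(0.6295,4.8391) cross=29.542; C₋=(-0.9682,-0.7127) cross=-29.542
  mode - wants cross < 0 → take C=(-0.9682,-0.7127) (cross=-29.542)
ex = (C−B)/|BC| = (0.4651,-0.8853); ey = (0.8853,0.4651)
P = B + -2.89·ex + 2.95·ey = (-1.5609,6.7588)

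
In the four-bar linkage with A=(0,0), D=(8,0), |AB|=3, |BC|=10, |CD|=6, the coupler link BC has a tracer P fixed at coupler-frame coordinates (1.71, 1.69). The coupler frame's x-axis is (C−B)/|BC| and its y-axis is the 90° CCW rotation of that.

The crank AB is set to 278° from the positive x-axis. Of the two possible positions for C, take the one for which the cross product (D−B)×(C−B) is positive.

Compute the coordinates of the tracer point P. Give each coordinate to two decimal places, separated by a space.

-0.12 -0.63

A=(0,0), D=(8.00,0)
B = A + 3.00·(cos278°, sin278°) = (0.4175, -2.9708)
|BD| = 8.1437
circle(B,10.00) ∩ circle(D,6.00): a=8.0013, h=5.9983
  candidates: C₊=(5.6792,5.5330) cross=48.848; C₋=(10.0556,-5.6369) cross=-48.848
  mode + wants cross > 0 → take C=(5.6792,5.5330) (cross=48.848)
ex = (C−B)/|BC| = (0.5262,0.8504); ey = (-0.8504,0.5262)
P = B + 1.71·ex + 1.69·ey = (-0.1199,-0.6274)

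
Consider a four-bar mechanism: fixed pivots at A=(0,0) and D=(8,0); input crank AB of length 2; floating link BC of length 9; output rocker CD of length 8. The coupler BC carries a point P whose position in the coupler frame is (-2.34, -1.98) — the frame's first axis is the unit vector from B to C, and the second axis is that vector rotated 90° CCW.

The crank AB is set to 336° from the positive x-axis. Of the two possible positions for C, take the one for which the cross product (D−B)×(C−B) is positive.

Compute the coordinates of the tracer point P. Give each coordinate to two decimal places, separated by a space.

2.77 -3.73

A=(0,0), D=(8.00,0)
B = A + 2.00·(cos336°, sin336°) = (1.8271, -0.8135)
|BD| = 6.2263
circle(B,9.00) ∩ circle(D,8.00): a=4.4783, h=7.8067
  candidates: C₊=(5.2471,7.5114) cross=48.607; C₋=(7.2870,-7.9682) cross=-48.607
  mode + wants cross > 0 → take C=(5.2471,7.5114) (cross=48.607)
ex = (C−B)/|BC| = (0.3800,0.9250); ey = (-0.9250,0.3800)
P = B + -2.34·ex + -1.98·ey = (2.7694,-3.7303)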